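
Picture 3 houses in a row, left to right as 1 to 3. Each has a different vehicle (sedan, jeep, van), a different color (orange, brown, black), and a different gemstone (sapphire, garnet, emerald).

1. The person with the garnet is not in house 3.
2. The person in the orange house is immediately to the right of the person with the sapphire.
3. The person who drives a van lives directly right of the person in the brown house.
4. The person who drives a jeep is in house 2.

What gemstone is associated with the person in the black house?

The person who drives a jeep is in house 2 (clue 4).
So house 1 gets sedan for vehicle.
House 3's vehicle must be van (nothing else left).
House 3 gemstone: only emerald fits.
Clue 3: the person in the brown house is in house 2.
House 1's color must be black (nothing else left).
That leaves orange as the color for house 3.
From clue 2, the person with the sapphire must be in house 2.
House 1's gemstone must be garnet (nothing else left).
So: house 1 = sedan/black/garnet, house 2 = jeep/brown/sapphire, house 3 = van/orange/emerald.

garnet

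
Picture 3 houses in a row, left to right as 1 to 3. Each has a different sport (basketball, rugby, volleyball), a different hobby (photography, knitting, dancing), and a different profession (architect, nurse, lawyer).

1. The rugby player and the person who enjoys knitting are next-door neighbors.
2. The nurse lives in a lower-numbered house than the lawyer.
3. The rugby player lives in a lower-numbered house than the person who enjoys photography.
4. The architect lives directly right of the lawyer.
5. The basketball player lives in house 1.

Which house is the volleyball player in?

3

By clue 4, the architect is in house 3.
Clue 4: the lawyer is in house 2.
The basketball player is in house 1 (clue 5).
House 2's sport must be rugby (nothing else left).
The only sport still possible for house 3 is volleyball.
That leaves nurse as the profession for house 1.
From clue 3, the person who enjoys photography must be in house 3.
House 1 hobby: only knitting fits.
House 2 hobby: only dancing fits.
So: house 1 = basketball/knitting/nurse, house 2 = rugby/dancing/lawyer, house 3 = volleyball/photography/architect.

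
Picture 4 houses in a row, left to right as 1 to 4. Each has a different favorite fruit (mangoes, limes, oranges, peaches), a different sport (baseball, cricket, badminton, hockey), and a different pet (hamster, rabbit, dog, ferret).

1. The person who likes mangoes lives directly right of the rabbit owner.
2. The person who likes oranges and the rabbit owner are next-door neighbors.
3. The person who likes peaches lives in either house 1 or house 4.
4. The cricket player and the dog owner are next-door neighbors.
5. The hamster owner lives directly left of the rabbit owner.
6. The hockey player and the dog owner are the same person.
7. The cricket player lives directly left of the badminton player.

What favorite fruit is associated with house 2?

The person who likes mangoes is narrowed to house 3 or 4; consider each.
Placing it in house 3 leads to a contradiction, so it's in house 4.
Clue 1 places the rabbit owner in house 3.
Clue 5: the hamster owner is in house 2.
House 1 favorite fruit: only peaches fits.
So house 2 gets oranges for favorite fruit.
So house 3 gets limes for favorite fruit.
The badminton player is narrowed to house 3 or 4; consider each.
Placing it in house 4 leads to a contradiction, so it's in house 3.
By clue 7, the cricket player is in house 2.
By clue 4, the dog owner is in house 1.
Clue 6 places the hockey player in house 1.
That leaves baseball as the sport for house 4.
That leaves ferret as the pet for house 4.
So: house 1 = peaches/hockey/dog, house 2 = oranges/cricket/hamster, house 3 = limes/badminton/rabbit, house 4 = mangoes/baseball/ferret.

oranges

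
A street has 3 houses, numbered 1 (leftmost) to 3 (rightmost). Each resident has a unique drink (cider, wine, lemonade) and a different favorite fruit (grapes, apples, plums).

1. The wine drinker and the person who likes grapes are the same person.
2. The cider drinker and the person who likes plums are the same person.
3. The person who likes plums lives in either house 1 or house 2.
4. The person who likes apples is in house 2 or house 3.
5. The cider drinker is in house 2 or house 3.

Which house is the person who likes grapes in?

1

From clue 2, the cider drinker must be in house 2.
By clue 2, the person who likes plums is in house 2.
House 1's favorite fruit must be grapes (nothing else left).
That leaves apples as the favorite fruit for house 3.
By clue 1, the wine drinker is in house 1.
That leaves lemonade as the drink for house 3.
So: house 1 = wine/grapes, house 2 = cider/plums, house 3 = lemonade/apples.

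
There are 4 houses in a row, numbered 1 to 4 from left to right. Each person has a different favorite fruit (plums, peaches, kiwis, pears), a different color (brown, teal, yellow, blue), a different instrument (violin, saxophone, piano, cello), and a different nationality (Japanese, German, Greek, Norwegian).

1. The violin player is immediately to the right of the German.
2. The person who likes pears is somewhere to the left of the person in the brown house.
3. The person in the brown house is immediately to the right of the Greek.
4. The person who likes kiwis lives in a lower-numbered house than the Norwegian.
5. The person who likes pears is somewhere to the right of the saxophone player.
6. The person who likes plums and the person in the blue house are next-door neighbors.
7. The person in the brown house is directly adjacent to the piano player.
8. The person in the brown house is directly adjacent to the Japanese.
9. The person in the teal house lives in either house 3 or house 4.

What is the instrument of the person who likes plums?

cello

That leaves German as the nationality for house 1.
The violin player is in house 2 (clue 1).
House 1's instrument must be saxophone (nothing else left).
The person who likes pears is narrowed to house 2 or 3; consider each.
Placing it in house 3 leads to a contradiction, so it's in house 2.
House 1's color must be yellow (nothing else left).
That leaves blue as the color for house 2.
House 4 favorite fruit: only peaches fits.
The person who likes kiwis is narrowed to house 1 or 3; consider each.
Placing it in house 3 leads to a contradiction, so it's in house 1.
House 3 favorite fruit: only plums fits.
The person in the brown house is narrowed to house 3 or 4; consider each.
Placing it in house 4 leads to a contradiction, so it's in house 3.
Clue 3: the Greek is in house 2.
The piano player is in house 4 (clue 7).
That leaves teal as the color for house 4.
The only instrument still possible for house 3 is cello.
House 3's nationality must be Norwegian (nothing else left).
That leaves Japanese as the nationality for house 4.
So: house 1 = kiwis/yellow/saxophone/German, house 2 = pears/blue/violin/Greek, house 3 = plums/brown/cello/Norwegian, house 4 = peaches/teal/piano/Japanese.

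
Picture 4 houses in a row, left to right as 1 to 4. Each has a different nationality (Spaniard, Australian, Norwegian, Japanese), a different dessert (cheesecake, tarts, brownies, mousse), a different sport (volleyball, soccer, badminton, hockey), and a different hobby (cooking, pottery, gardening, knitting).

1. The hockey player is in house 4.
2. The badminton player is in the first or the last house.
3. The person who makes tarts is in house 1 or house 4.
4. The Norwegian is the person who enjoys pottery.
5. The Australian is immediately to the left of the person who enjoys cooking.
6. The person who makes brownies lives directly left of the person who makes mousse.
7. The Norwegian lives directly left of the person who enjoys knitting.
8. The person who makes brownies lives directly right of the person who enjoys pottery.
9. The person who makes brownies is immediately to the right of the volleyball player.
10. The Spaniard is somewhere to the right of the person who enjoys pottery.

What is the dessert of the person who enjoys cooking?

mousse

From clue 1, the hockey player must be in house 4.
The only sport still possible for house 3 is soccer.
The only sport still possible for house 1 is badminton.
The only sport still possible for house 2 is volleyball.
Clue 9 places the person who makes brownies in house 3.
So house 2 gets cheesecake for dessert.
That leaves mousse as the dessert for house 4.
The person who enjoys pottery is in house 2 (clue 8).
House 1's dessert must be tarts (nothing else left).
That leaves gardening as the hobby for house 1.
House 3 hobby: only knitting fits.
So house 4 gets cooking for hobby.
By clue 4, the Norwegian is in house 2.
Clue 5: the Australian is in house 3.
The only nationality still possible for house 1 is Japanese.
House 4's nationality must be Spaniard (nothing else left).
So: house 1 = Japanese/tarts/badminton/gardening, house 2 = Norwegian/cheesecake/volleyball/pottery, house 3 = Australian/brownies/soccer/knitting, house 4 = Spaniard/mousse/hockey/cooking.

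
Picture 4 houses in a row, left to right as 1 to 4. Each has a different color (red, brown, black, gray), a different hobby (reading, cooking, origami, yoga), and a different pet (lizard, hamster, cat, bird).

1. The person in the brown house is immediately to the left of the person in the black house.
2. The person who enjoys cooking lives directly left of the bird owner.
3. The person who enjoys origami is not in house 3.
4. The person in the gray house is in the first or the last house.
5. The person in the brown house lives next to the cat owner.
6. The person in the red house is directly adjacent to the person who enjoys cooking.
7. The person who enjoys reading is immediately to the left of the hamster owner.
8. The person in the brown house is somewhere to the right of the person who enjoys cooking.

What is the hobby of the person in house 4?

origami

The person in the black house is narrowed to house 3 or 4; consider each.
Placing it in house 3 leads to a contradiction, so it's in house 4.
Clue 1: the person in the brown house is in house 3.
House 1 color: only gray fits.
So house 2 gets red for color.
That leaves lizard as the pet for house 1.
By clue 6, the person who enjoys cooking is in house 1.
The bird owner is in house 2 (clue 2).
House 3's pet must be hamster (nothing else left).
So house 4 gets cat for pet.
The person who enjoys reading is in house 2 (clue 7).
That leaves yoga as the hobby for house 3.
That leaves origami as the hobby for house 4.
So: house 1 = gray/cooking/lizard, house 2 = red/reading/bird, house 3 = brown/yoga/hamster, house 4 = black/origami/cat.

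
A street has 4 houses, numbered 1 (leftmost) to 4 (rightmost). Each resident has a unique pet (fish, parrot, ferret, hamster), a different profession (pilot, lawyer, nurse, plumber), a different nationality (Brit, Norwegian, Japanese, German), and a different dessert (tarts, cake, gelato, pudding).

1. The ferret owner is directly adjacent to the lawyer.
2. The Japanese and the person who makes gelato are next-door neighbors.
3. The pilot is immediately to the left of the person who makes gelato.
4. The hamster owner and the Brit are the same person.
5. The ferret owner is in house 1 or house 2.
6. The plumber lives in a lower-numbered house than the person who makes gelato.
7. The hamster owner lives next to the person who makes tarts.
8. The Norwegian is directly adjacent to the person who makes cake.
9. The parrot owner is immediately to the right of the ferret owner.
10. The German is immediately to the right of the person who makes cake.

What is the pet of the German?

That leaves nurse as the profession for house 4.
The ferret owner is narrowed to house 1 or 2; consider each.
Placing it in house 1 leads to a contradiction, so it's in house 2.
The parrot owner is in house 3 (clue 9).
The fish owner is narrowed to house 1 or 4; consider each.
Placing it in house 1 leads to a contradiction, so it's in house 4.
That leaves hamster as the pet for house 1.
Clue 4: the Brit is in house 1.
From clue 7, the person who makes tarts must be in house 2.
House 3's nationality must be Japanese (nothing else left).
Clue 2 places the person who makes gelato in house 4.
By clue 3, the pilot is in house 3.
That leaves lawyer as the profession for house 1.
House 2 profession: only plumber fits.
The German is narrowed to house 2 or 4; consider each.
Placing it in house 2 leads to a contradiction, so it's in house 4.
From clue 10, the person who makes cake must be in house 3.
House 2 nationality: only Norwegian fits.
That leaves pudding as the dessert for house 1.
So: house 1 = hamster/lawyer/Brit/pudding, house 2 = ferret/plumber/Norwegian/tarts, house 3 = parrot/pilot/Japanese/cake, house 4 = fish/nurse/German/gelato.

fish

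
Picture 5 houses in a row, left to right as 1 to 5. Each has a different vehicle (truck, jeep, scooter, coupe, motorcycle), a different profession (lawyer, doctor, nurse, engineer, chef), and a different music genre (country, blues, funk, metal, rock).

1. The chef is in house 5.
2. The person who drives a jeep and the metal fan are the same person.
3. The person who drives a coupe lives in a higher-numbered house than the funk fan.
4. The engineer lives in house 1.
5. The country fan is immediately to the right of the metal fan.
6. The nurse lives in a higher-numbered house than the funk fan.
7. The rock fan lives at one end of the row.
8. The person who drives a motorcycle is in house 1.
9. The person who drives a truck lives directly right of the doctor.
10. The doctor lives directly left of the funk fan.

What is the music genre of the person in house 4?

metal

The chef is in house 5 (clue 1).
From clue 4, the engineer must be in house 1.
Clue 8 places the person who drives a motorcycle in house 1.
Clue 10: the doctor is in house 2.
Clue 10: the funk fan is in house 3.
By clue 5, the country fan is in house 5.
By clue 5, the metal fan is in house 4.
Clue 6: the nurse is in house 4.
From clue 9, the person who drives a truck must be in house 3.
The only profession still possible for house 3 is lawyer.
That leaves rock as the music genre for house 1.
House 2 music genre: only blues fits.
Clue 2 places the person who drives a jeep in house 4.
House 2's vehicle must be scooter (nothing else left).
House 5's vehicle must be coupe (nothing else left).
So: house 1 = motorcycle/engineer/rock, house 2 = scooter/doctor/blues, house 3 = truck/lawyer/funk, house 4 = jeep/nurse/metal, house 5 = coupe/chef/country.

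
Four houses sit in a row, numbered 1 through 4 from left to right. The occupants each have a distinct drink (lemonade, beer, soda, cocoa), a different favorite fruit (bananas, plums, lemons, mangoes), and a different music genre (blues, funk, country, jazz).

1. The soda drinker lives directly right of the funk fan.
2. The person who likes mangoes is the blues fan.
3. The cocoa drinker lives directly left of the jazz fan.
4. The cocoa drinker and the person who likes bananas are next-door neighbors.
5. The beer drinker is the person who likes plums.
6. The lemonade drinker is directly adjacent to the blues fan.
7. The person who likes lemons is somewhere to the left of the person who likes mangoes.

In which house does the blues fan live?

3

The cocoa drinker is narrowed to house 1 or 2 or 3; consider each.
Placing it in house 1 and house 2 leads to a contradiction, so it's in house 3.
The jazz fan is in house 4 (clue 3).
The only favorite fruit still possible for house 3 is mangoes.
The blues fan is in house 3 (clue 2).
That leaves beer as the drink for house 1.
House 1 music genre: only funk fits.
The only music genre still possible for house 2 is country.
Clue 1 places the soda drinker in house 2.
From clue 5, the person who likes plums must be in house 1.
House 4 drink: only lemonade fits.
House 2 favorite fruit: only lemons fits.
That leaves bananas as the favorite fruit for house 4.
So: house 1 = beer/plums/funk, house 2 = soda/lemons/country, house 3 = cocoa/mangoes/blues, house 4 = lemonade/bananas/jazz.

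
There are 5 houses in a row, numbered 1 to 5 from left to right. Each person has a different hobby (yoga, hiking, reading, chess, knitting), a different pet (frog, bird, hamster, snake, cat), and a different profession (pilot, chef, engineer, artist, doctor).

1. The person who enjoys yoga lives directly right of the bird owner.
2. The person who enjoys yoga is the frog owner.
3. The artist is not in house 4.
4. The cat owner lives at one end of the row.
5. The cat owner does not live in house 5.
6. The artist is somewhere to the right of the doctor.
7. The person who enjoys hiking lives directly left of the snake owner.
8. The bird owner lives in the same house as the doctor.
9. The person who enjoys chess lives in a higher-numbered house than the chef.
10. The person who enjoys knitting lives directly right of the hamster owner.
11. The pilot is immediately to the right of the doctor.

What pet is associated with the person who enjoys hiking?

The cat owner is in house 1 (clue 5).
The artist is narrowed to house 3 or 5; consider each.
Placing it in house 3 leads to a contradiction, so it's in house 5.
The only pet still possible for house 5 is snake.
Clue 7: the person who enjoys hiking is in house 4.
So house 1 gets reading for hobby.
The only hobby still possible for house 2 is chess.
House 5's hobby must be knitting (nothing else left).
Clue 1: the bird owner is in house 2.
From clue 2, the frog owner must be in house 3.
Clue 8: the doctor is in house 2.
Clue 9 places the chef in house 1.
By clue 10, the hamster owner is in house 4.
Clue 11 places the pilot in house 3.
House 3 hobby: only yoga fits.
That leaves engineer as the profession for house 4.
So: house 1 = reading/cat/chef, house 2 = chess/bird/doctor, house 3 = yoga/frog/pilot, house 4 = hiking/hamster/engineer, house 5 = knitting/snake/artist.

hamster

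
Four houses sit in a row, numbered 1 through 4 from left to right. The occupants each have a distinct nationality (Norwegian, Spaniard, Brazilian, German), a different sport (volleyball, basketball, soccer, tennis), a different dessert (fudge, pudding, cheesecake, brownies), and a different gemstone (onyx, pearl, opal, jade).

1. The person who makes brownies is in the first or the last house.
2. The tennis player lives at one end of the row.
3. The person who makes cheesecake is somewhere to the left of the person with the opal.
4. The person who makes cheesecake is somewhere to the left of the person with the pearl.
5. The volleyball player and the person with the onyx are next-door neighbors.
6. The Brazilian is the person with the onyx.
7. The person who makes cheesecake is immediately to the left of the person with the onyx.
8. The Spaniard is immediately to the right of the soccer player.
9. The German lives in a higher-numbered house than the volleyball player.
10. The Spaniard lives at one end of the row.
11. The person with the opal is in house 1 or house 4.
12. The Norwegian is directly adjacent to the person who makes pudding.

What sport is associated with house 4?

Clue 10: the Spaniard is in house 4.
Clue 11 places the person with the opal in house 4.
That leaves jade as the gemstone for house 1.
Clue 8: the soccer player is in house 3.
That leaves Norwegian as the nationality for house 1.
Clue 12: the person who makes pudding is in house 2.
That leaves cheesecake as the dessert for house 1.
So house 3 gets fudge for dessert.
So house 4 gets brownies for dessert.
From clue 7, the person with the onyx must be in house 2.
House 3's gemstone must be pearl (nothing else left).
By clue 5, the volleyball player is in house 1.
Clue 6 places the Brazilian in house 2.
So house 3 gets German for nationality.
House 2's sport must be basketball (nothing else left).
House 4 sport: only tennis fits.
So: house 1 = Norwegian/volleyball/cheesecake/jade, house 2 = Brazilian/basketball/pudding/onyx, house 3 = German/soccer/fudge/pearl, house 4 = Spaniard/tennis/brownies/opal.

tennis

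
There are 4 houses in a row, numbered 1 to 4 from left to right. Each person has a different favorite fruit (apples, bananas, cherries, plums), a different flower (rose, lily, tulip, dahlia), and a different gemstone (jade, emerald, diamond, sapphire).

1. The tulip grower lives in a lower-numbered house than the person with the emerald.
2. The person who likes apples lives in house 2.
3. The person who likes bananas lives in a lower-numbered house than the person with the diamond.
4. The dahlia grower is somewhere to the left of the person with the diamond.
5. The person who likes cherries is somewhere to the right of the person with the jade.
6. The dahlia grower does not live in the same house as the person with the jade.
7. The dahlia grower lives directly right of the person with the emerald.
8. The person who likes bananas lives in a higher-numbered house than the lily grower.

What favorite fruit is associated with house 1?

plums

Clue 2 places the person who likes apples in house 2.
By clue 7, the dahlia grower is in house 3.
Clue 7: the person with the emerald is in house 2.
So house 1 gets plums for favorite fruit.
So house 3 gets bananas for favorite fruit.
House 4 favorite fruit: only cherries fits.
House 4's flower must be rose (nothing else left).
Clue 1: the tulip grower is in house 1.
From clue 3, the person with the diamond must be in house 4.
By clue 6, the person with the jade is in house 1.
House 2 flower: only lily fits.
House 3 gemstone: only sapphire fits.
So: house 1 = plums/tulip/jade, house 2 = apples/lily/emerald, house 3 = bananas/dahlia/sapphire, house 4 = cherries/rose/diamond.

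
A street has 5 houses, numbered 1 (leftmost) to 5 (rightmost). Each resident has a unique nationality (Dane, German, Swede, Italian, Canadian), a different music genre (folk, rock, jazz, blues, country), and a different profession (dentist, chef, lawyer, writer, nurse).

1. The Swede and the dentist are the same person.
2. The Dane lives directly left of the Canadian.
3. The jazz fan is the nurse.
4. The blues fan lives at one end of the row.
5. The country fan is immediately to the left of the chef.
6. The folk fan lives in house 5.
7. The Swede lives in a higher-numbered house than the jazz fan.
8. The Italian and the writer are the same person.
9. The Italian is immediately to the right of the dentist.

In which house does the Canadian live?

2

From clue 6, the folk fan must be in house 5.
So house 1 gets blues for music genre.
The only profession still possible for house 1 is lawyer.
So house 2 gets nurse for profession.
Clue 3: the jazz fan is in house 2.
House 3 profession: only dentist fits.
The Swede is in house 3 (clue 1).
The Italian is in house 4 (clue 9).
From clue 2, the Dane must be in house 1.
By clue 2, the Canadian is in house 2.
Clue 8 places the writer in house 4.
So house 5 gets German for nationality.
House 5's profession must be chef (nothing else left).
The country fan is in house 4 (clue 5).
So house 3 gets rock for music genre.
So: house 1 = Dane/blues/lawyer, house 2 = Canadian/jazz/nurse, house 3 = Swede/rock/dentist, house 4 = Italian/country/writer, house 5 = German/folk/chef.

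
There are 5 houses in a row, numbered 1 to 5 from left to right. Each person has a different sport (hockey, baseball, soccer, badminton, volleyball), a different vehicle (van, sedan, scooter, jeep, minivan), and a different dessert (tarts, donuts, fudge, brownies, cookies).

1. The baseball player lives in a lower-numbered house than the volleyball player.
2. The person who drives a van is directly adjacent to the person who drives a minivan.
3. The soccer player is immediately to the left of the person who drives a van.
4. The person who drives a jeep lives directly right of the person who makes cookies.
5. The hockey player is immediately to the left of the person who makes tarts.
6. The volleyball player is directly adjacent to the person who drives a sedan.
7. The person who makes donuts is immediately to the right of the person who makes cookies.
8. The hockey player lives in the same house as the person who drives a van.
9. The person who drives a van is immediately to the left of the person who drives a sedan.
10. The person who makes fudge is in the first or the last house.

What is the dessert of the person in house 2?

The person who makes fudge is narrowed to house 1 or 5; consider each.
Placing it in house 5 leads to a contradiction, so it's in house 1.
The hockey player is narrowed to house 2 or 3 or 4; consider each.
Placing it in house 3 and house 4 leads to a contradiction, so it's in house 2.
By clue 5, the person who makes tarts is in house 3.
The person who drives a van is in house 2 (clue 8).
Clue 9 places the person who drives a sedan in house 3.
By clue 2, the person who drives a minivan is in house 1.
The soccer player is in house 1 (clue 3).
By clue 4, the person who drives a jeep is in house 5.
From clue 4, the person who makes cookies must be in house 4.
Clue 6: the volleyball player is in house 4.
The person who makes donuts is in house 5 (clue 7).
So house 5 gets badminton for sport.
House 4's vehicle must be scooter (nothing else left).
So house 2 gets brownies for dessert.
House 3 sport: only baseball fits.
So: house 1 = soccer/minivan/fudge, house 2 = hockey/van/brownies, house 3 = baseball/sedan/tarts, house 4 = volleyball/scooter/cookies, house 5 = badminton/jeep/donuts.

brownies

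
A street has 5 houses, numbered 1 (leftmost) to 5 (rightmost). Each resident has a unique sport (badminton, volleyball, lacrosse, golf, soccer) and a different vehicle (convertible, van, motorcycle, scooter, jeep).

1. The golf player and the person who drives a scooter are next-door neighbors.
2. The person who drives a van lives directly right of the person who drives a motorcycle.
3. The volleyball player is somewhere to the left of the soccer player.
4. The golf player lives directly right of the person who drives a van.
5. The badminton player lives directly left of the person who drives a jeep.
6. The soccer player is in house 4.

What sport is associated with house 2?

badminton

From clue 6, the soccer player must be in house 4.
So house 5 gets convertible for vehicle.
That leaves motorcycle as the vehicle for house 1.
The only vehicle still possible for house 3 is jeep.
Clue 2: the person who drives a van is in house 2.
Clue 4: the golf player is in house 3.
By clue 5, the badminton player is in house 2.
House 5's sport must be lacrosse (nothing else left).
House 4 vehicle: only scooter fits.
The only sport still possible for house 1 is volleyball.
So: house 1 = volleyball/motorcycle, house 2 = badminton/van, house 3 = golf/jeep, house 4 = soccer/scooter, house 5 = lacrosse/convertible.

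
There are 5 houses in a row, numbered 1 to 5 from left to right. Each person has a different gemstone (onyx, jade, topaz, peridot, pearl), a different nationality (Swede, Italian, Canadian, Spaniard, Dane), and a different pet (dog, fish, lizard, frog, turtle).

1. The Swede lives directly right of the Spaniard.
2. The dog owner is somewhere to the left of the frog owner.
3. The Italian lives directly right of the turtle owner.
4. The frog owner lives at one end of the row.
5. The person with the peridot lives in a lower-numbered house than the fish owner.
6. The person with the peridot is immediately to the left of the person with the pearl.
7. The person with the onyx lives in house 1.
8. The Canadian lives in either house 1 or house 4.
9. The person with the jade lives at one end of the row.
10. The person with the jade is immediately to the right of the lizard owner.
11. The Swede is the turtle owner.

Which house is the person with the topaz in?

4

Clue 4 places the frog owner in house 5.
The person with the onyx is in house 1 (clue 7).
By clue 10, the person with the jade is in house 5.
By clue 10, the lizard owner is in house 4.
So house 1 gets dog for pet.
The person with the peridot is in house 2 (clue 5).
From clue 5, the fish owner must be in house 3.
By clue 6, the person with the pearl is in house 3.
House 4 gemstone: only topaz fits.
House 5 nationality: only Dane fits.
So house 2 gets turtle for pet.
Clue 3 places the Italian in house 3.
Clue 11 places the Swede in house 2.
House 1 nationality: only Spaniard fits.
House 4 nationality: only Canadian fits.
So: house 1 = onyx/Spaniard/dog, house 2 = peridot/Swede/turtle, house 3 = pearl/Italian/fish, house 4 = topaz/Canadian/lizard, house 5 = jade/Dane/frog.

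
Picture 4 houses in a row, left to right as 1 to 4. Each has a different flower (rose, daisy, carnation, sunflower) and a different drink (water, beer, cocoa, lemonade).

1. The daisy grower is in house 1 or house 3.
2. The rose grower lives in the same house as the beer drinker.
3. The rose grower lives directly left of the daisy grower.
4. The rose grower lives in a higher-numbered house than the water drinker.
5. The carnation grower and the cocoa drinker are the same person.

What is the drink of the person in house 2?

beer

Clue 3 places the rose grower in house 2.
From clue 3, the daisy grower must be in house 3.
By clue 4, the water drinker is in house 1.
By clue 2, the beer drinker is in house 2.
Clue 5 places the carnation grower in house 4.
Clue 5: the cocoa drinker is in house 4.
House 1's flower must be sunflower (nothing else left).
That leaves lemonade as the drink for house 3.
So: house 1 = sunflower/water, house 2 = rose/beer, house 3 = daisy/lemonade, house 4 = carnation/cocoa.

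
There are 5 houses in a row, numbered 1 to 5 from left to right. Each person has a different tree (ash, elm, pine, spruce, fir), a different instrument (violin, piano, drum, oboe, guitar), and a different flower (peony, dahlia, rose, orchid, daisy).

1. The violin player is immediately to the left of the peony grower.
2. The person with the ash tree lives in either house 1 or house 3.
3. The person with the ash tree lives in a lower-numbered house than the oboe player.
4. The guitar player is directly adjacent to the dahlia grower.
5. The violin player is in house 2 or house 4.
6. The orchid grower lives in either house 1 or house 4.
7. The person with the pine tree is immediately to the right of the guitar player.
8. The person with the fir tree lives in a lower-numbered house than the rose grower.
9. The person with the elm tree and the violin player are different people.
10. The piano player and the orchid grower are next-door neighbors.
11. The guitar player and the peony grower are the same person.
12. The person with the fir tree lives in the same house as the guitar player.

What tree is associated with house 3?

So house 1 gets drum for instrument.
Clue 1: the violin player is in house 2.
The peony grower is in house 3 (clue 1).
By clue 11, the guitar player is in house 3.
From clue 12, the person with the fir tree must be in house 3.
So house 2 gets spruce for tree.
That leaves oboe as the instrument for house 4.
House 5 instrument: only piano fits.
From clue 7, the person with the pine tree must be in house 4.
Clue 10 places the orchid grower in house 4.
So house 1 gets ash for tree.
The only tree still possible for house 5 is elm.
House 1 flower: only daisy fits.
House 2's flower must be dahlia (nothing else left).
House 5's flower must be rose (nothing else left).
So: house 1 = ash/drum/daisy, house 2 = spruce/violin/dahlia, house 3 = fir/guitar/peony, house 4 = pine/oboe/orchid, house 5 = elm/piano/rose.

fir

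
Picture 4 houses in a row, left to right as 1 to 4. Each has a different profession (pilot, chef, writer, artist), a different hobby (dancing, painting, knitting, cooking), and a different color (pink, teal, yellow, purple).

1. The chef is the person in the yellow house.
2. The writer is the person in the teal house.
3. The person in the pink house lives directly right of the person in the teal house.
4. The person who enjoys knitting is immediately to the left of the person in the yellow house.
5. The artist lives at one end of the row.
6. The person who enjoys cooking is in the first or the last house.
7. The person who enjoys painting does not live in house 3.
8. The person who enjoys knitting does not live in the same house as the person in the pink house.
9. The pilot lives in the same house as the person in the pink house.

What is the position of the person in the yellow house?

2

The artist is narrowed to house 1 or 4; consider each.
Placing it in house 4 leads to a contradiction, so it's in house 1.
That leaves purple as the color for house 1.
The pilot is narrowed to house 3 or 4; consider each.
Placing it in house 3 leads to a contradiction, so it's in house 4.
The person in the pink house is in house 4 (clue 9).
By clue 3, the person in the teal house is in house 3.
So house 3 gets dancing for hobby.
That leaves yellow as the color for house 2.
Clue 1 places the chef in house 2.
Clue 2 places the writer in house 3.
From clue 4, the person who enjoys knitting must be in house 1.
So house 2 gets painting for hobby.
House 4 hobby: only cooking fits.
So: house 1 = artist/knitting/purple, house 2 = chef/painting/yellow, house 3 = writer/dancing/teal, house 4 = pilot/cooking/pink.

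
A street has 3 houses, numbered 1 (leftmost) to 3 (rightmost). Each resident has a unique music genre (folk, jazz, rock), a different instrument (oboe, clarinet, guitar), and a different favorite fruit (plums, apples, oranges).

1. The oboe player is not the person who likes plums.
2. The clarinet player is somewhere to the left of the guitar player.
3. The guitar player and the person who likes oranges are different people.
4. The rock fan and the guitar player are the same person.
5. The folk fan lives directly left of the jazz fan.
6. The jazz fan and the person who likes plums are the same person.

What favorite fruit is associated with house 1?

oranges

That leaves folk as the music genre for house 1.
Clue 5 places the jazz fan in house 2.
From clue 6, the person who likes plums must be in house 2.
The only music genre still possible for house 3 is rock.
By clue 4, the guitar player is in house 3.
The only instrument still possible for house 2 is clarinet.
Clue 3: the person who likes oranges is in house 1.
House 1's instrument must be oboe (nothing else left).
So house 3 gets apples for favorite fruit.
So: house 1 = folk/oboe/oranges, house 2 = jazz/clarinet/plums, house 3 = rock/guitar/apples.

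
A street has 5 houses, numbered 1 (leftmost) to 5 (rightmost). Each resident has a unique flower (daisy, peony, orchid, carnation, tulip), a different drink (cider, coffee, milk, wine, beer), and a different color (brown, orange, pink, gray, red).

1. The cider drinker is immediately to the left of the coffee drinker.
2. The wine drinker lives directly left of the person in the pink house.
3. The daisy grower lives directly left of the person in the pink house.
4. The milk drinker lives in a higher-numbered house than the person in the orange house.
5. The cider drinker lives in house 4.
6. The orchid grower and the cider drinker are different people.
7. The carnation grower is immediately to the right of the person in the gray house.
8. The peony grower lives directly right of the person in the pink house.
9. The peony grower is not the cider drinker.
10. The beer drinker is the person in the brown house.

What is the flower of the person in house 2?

orchid

By clue 5, the cider drinker is in house 4.
Clue 1 places the coffee drinker in house 5.
That leaves red as the color for house 5.
The daisy grower is narrowed to house 1 or 3; consider each.
Placing it in house 3 leads to a contradiction, so it's in house 1.
Clue 3: the person in the pink house is in house 2.
The peony grower is in house 3 (clue 8).
House 4's color must be gray (nothing else left).
The wine drinker is in house 1 (clue 2).
From clue 7, the carnation grower must be in house 5.
That leaves tulip as the flower for house 4.
That leaves milk as the drink for house 2.
House 3's drink must be beer (nothing else left).
The only color still possible for house 1 is orange.
The only color still possible for house 3 is brown.
House 2 flower: only orchid fits.
So: house 1 = daisy/wine/orange, house 2 = orchid/milk/pink, house 3 = peony/beer/brown, house 4 = tulip/cider/gray, house 5 = carnation/coffee/red.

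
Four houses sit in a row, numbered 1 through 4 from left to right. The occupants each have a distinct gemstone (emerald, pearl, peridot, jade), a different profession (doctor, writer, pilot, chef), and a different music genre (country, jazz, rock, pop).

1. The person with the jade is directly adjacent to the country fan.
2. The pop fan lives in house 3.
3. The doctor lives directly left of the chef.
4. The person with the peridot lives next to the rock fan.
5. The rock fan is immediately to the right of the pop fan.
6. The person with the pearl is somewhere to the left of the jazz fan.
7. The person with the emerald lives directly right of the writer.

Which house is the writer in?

3

The pop fan is in house 3 (clue 2).
From clue 5, the rock fan must be in house 4.
So house 1 gets country for music genre.
House 2's music genre must be jazz (nothing else left).
Clue 1: the person with the jade is in house 2.
The person with the peridot is in house 3 (clue 4).
From clue 6, the person with the pearl must be in house 1.
House 4 gemstone: only emerald fits.
From clue 7, the writer must be in house 3.
From clue 3, the doctor must be in house 1.
From clue 3, the chef must be in house 2.
House 4's profession must be pilot (nothing else left).
So: house 1 = pearl/doctor/country, house 2 = jade/chef/jazz, house 3 = peridot/writer/pop, house 4 = emerald/pilot/rock.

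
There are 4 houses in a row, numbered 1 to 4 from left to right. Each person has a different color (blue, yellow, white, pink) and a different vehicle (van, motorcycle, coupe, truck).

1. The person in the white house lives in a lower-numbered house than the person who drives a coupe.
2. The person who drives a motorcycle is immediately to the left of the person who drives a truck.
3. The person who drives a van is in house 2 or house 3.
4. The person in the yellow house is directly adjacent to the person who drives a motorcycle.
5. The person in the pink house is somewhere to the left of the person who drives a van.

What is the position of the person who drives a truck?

2

House 1 vehicle: only motorcycle fits.
From clue 2, the person who drives a truck must be in house 2.
Clue 4 places the person in the yellow house in house 2.
So house 1 gets pink for color.
House 4 color: only blue fits.
The only vehicle still possible for house 4 is coupe.
That leaves white as the color for house 3.
So house 3 gets van for vehicle.
So: house 1 = pink/motorcycle, house 2 = yellow/truck, house 3 = white/van, house 4 = blue/coupe.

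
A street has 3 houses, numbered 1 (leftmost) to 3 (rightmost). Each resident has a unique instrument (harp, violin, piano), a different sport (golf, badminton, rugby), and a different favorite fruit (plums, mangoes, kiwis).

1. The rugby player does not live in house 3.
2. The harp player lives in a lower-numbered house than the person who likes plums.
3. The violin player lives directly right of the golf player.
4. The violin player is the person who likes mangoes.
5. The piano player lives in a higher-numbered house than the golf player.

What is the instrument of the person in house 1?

harp

House 1 instrument: only harp fits.
House 3 sport: only badminton fits.
So house 1 gets kiwis for favorite fruit.
The piano player is narrowed to house 2 or 3; consider each.
Placing it in house 2 leads to a contradiction, so it's in house 3.
That leaves violin as the instrument for house 2.
From clue 3, the golf player must be in house 1.
From clue 4, the person who likes mangoes must be in house 2.
House 2 sport: only rugby fits.
House 3's favorite fruit must be plums (nothing else left).
So: house 1 = harp/golf/kiwis, house 2 = violin/rugby/mangoes, house 3 = piano/badminton/plums.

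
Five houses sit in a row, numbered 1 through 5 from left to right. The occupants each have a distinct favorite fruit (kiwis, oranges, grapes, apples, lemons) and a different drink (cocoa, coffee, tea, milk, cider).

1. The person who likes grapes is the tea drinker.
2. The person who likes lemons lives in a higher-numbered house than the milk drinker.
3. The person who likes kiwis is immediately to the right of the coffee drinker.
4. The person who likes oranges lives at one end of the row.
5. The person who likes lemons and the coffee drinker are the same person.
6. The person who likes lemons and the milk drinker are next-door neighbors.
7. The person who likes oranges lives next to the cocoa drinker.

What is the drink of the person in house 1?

tea

The person who likes oranges is narrowed to house 1 or 5; consider each.
Placing it in house 1 leads to a contradiction, so it's in house 5.
Clue 7: the cocoa drinker is in house 4.
That leaves cider as the drink for house 5.
The person who likes kiwis is narrowed to house 3 or 4; consider each.
Placing it in house 3 leads to a contradiction, so it's in house 4.
Clue 3: the coffee drinker is in house 3.
Clue 5 places the person who likes lemons in house 3.
From clue 6, the milk drinker must be in house 2.
That leaves tea as the drink for house 1.
The person who likes grapes is in house 1 (clue 1).
That leaves apples as the favorite fruit for house 2.
So: house 1 = grapes/tea, house 2 = apples/milk, house 3 = lemons/coffee, house 4 = kiwis/cocoa, house 5 = oranges/cider.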